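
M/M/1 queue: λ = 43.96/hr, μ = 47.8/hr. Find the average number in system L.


ρ = λ/μ = 43.96/47.8 = 0.9197
L = ρ/(1−ρ) = 0.9197/(1 − 0.9197) = 0.9197/0.08033 = 11.4479

Final: 11.4479


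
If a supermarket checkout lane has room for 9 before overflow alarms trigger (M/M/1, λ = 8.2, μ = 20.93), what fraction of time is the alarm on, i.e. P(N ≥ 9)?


ρ = 8.2/20.93 = 0.3918
P(N ≥ n) = ρ^n = 0.3918^9 = 0.0002175

Final: 0.0002175


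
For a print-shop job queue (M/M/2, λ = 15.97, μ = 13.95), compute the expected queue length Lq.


a = λ/μ = 1.1448; ρ = a/2 = 0.5724
P₀ = 0.271940
Lq = P₀·a^c·ρ / (c!·(1−ρ)²) = 0.271940·1.31057·0.5724/(2·0.18284)
= 0.55787

Final: 0.55787


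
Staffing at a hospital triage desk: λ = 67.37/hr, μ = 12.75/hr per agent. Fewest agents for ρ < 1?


Stability requires cμ > λ ⇔ c > λ/μ.
λ/μ = 67.37/12.75 = 5.2839
Minimum integer c = ⌊5.2839⌋ + 1 = 6
Check: 6·12.75 = 76.50 > 67.37, while 5·12.75 = 63.75 ≤ 67.37

Final: 6 servers


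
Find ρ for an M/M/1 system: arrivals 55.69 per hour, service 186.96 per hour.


ρ = λ/μ = 55.69/186.96 = 0.2979

Final: 0.2979


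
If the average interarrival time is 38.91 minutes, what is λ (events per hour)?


λ = 1/(interarrival time) in consistent units.
1 hour = 60 min, so λ = 60/38.91 = 1.5420 per hour

Final: 1.5420 /hr


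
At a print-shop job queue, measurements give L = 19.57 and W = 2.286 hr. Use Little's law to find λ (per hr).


λ = L/W = 19.57/2.286 = 8.5608 /hr

Final: 8.5608 /hr


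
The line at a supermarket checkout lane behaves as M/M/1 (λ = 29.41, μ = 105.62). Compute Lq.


ρ = 29.41/105.62 = 0.2785
Lq = ρ²/(1−ρ) = 0.07753/0.7215 = 0.1075

Final: 0.1075


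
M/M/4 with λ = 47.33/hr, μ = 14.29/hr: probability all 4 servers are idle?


a = λ/μ = 47.33/14.29 = 3.3121; ρ = a/c = 0.8280
Σ_{k=0}^{3} a^k/k! (terms k=0..3) = 1.00000 + 3.31211 + 5.48502 + 6.05566 = 15.85279
Tail: a^4/(4!(1−ρ)) = 120.34197/(24·0.1720) = 29.15712
P₀ = 1/(15.85279 + 29.15712) = 1/45.00991 = 0.022217

Final: 0.022217


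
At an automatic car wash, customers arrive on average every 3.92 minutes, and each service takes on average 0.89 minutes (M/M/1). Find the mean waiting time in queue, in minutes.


λ = 60/3.92 = 15.3061 /hr
μ = 60/0.89 = 67.4157 /hr
ρ = λ/μ = 15.3061/67.4157 = 0.2270
Wq = ρ/(μ−λ) = 0.2270/(67.4157−15.3061) = 0.004357 hr
In minutes: 0.004357·60 = 0.2614 min

Final: 0.2614 min


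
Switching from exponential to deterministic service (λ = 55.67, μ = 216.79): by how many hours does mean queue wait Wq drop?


ρ = 55.67/216.79 = 0.2568
Wq(M/M/1) = ρ/(μ−λ) = 0.2568/161.12 = 0.001594 hr
Wq(M/D/1) = ρ/(2(μ−λ)) = 0.0007969 hr
Savings = 0.001594 − 0.0007969 = 0.0007969 hr

Final: 0.0007969 hr


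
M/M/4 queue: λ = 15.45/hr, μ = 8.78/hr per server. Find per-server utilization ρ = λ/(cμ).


ρ = λ/(cμ) = 15.45/(4·8.78) = 15.45/35.12 = 0.4399

Final: 0.4399


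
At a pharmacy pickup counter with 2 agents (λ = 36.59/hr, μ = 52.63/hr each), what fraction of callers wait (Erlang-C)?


a = λ/μ = 0.6952; ρ = a/2 = 0.3476
P₀ = 0.484103 (from M/M/c formula)
C(c,a) = [a^c/(c!(1−ρ))]·P₀ = [0.48335/(2·0.6524)]·0.484103
= 0.37045·0.484103 = 0.179334

Final: 0.179334


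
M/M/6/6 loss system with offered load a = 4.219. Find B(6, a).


B(c,a) = (a^c/c!) / Σ_{k=0}^{c} a^k/k!
a^6/6! = 7.832937
Σ terms (k=0..6): 1.00000 + 4.21900 + 8.89998 + 12.51634 + 13.20161 + 11.13952 + 7.83294 = 58.809383
B = 7.832937/58.809383 = 0.133192

Final: 0.133192


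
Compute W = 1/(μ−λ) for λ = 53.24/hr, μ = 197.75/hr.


W = 1/(μ−λ) = 1/(197.75 − 53.24) = 1/144.51 = 0.006920 hr

Final: 0.006920 hr


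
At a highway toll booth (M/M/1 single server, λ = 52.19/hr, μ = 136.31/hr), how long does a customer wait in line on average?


ρ = 52.19/136.31 = 0.3829
Wq = ρ/(μ−λ) = 0.3829/(136.31 − 52.19) = 0.3829/84.12 = 0.004552 hr

Final: 0.004552 hr


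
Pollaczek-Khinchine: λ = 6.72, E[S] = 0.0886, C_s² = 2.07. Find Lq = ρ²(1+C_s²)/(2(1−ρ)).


ρ = λ·E[S] = 6.72·0.0886 = 0.5954
Lq = ρ²(1+C_s²)/(2(1−ρ)) = 0.3545·(1+2.07)/(2·0.4046)
= 0.3545·3.0700/0.8092 = 1.34487

Final: 1.34487


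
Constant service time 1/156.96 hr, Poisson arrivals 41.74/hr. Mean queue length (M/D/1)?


ρ = 41.74/156.96 = 0.2659
M/D/1: Lq = ρ²/(2(1−ρ)) = 0.07072/(2·0.7341) = 0.04817

Final: 0.04817


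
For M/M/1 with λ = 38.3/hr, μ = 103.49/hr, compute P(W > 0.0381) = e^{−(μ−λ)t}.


W ~ Exponential(μ−λ) for M/M/1.
μ − λ = 103.49 − 38.3 = 65.1900
P(W > t) = e^{−(μ−λ)t} = e^{−2.4837} = 0.083431

Final: 0.083431


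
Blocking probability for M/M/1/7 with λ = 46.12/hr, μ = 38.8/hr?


ρ = λ/μ = 46.12/38.8 = 1.1887
P_K = (1−ρ)ρ^K/(1−ρ^(K+1)) = (-0.1887·3.352764)/(1 − 3.985296)
= -0.632532/-2.985296 = 0.211882

Final: 0.211882


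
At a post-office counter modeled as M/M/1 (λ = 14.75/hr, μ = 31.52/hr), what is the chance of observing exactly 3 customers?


ρ = 14.75/31.52 = 0.4680
P_n = (1−ρ)·ρ^n = (1 − 0.4680)·0.4680^3 = 0.5320·0.102475 = 0.054521

Final: 0.054521


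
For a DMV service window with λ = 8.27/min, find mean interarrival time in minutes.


Mean interarrival time = 1/λ = 1/8.27 minute = 0.12092 minute
In minutes: 0.12092 × 1 = 0.1209 min

Final: 0.1209 min


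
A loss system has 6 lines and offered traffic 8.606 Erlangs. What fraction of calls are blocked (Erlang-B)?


B(c,a) = (a^c/c!) / Σ_{k=0}^{c} a^k/k!
a^6/6! = 564.255179
Σ terms (k=0..6): 1.00000 + 8.60600 + 37.03162 + 106.23137 + 228.55679 + 393.39194 + 564.25518 = 1339.072899
B = 564.255179/1339.072899 = 0.421377

Final: 0.421377


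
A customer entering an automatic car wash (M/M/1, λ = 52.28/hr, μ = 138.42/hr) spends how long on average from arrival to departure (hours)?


W = 1/(μ−λ) = 1/(138.42 − 52.28) = 1/86.14 = 0.01161 hr

Final: 0.01161 hr


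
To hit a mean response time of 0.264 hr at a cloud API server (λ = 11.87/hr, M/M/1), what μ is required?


W = 1/(μ−λ) ⇒ μ − λ = 1/W = 1/0.264 = 3.7879
μ = λ + 1/W = 11.87 + 3.7879 = 15.6579 per hr

Final: 15.6579 /hr


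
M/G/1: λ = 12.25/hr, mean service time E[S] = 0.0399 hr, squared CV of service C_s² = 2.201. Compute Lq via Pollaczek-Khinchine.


ρ = λ·E[S] = 12.25·0.0399 = 0.4888
Lq = ρ²(1+C_s²)/(2(1−ρ)) = 0.2389·(1+2.201)/(2·0.5112)
= 0.2389·3.2010/1.0225 = 0.74793

Final: 0.74793


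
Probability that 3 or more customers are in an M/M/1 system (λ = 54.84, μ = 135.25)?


ρ = 54.84/135.25 = 0.4055
P(N ≥ n) = ρ^n = 0.4055^3 = 0.066662

Final: 0.066662


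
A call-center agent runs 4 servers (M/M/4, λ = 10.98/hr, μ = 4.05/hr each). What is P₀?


a = λ/μ = 10.98/4.05 = 2.7111; ρ = a/c = 0.6778
Σ_{k=0}^{3} a^k/k! (terms k=0..3) = 1.00000 + 2.71111 + 3.67506 + 3.32117 = 10.70734
Tail: a^4/(4!(1−ρ)) = 54.02431/(24·0.3222) = 6.98590
P₀ = 1/(10.70734 + 6.98590) = 1/17.69324 = 0.056519

Final: 0.056519


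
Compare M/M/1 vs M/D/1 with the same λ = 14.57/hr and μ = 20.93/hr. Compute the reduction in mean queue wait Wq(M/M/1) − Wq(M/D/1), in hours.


ρ = 14.57/20.93 = 0.6961
Wq(M/M/1) = ρ/(μ−λ) = 0.6961/6.36 = 0.10945 hr
Wq(M/D/1) = ρ/(2(μ−λ)) = 0.05473 hr
Savings = 0.10945 − 0.05473 = 0.05473 hr

Final: 0.05473 hr


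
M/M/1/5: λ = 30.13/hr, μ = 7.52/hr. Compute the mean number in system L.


ρ = 30.13/7.52 = 4.0066
L = ρ[1 − (K+1)ρ^K + Kρ^(K+1)] / [(1−ρ)(1−ρ^(K+1))]
Numerator: 4.0066·(1 − 6·1032.538979 + 5·4137.021201) = 58059.837407
Denominator: (-3.0066)·(-4136.021201) = 12435.563743
L = 58059.837407/12435.563743 = 4.6689

Final: 4.6689


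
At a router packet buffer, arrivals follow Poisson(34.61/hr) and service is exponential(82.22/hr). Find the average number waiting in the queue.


ρ = 34.61/82.22 = 0.4209
Lq = ρ²/(1−ρ) = 0.1772/0.5791 = 0.3060

Final: 0.3060


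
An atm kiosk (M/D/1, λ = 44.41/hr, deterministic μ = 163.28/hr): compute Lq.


ρ = 44.41/163.28 = 0.2720
M/D/1: Lq = ρ²/(2(1−ρ)) = 0.07398/(2·0.7280) = 0.05081

Final: 0.05081


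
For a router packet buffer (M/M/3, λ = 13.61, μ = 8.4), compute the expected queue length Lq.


a = λ/μ = 1.6202; ρ = a/3 = 0.5401
P₀ = 0.182676
Lq = P₀·a^c·ρ / (c!·(1−ρ)²) = 0.182676·4.25340·0.5401/(6·0.21153)
= 0.33064

Final: 0.33064


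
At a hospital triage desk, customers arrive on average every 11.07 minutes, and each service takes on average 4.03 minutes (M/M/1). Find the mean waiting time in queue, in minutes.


λ = 60/11.07 = 5.4201 /hr
μ = 60/4.03 = 14.8883 /hr
ρ = λ/μ = 5.4201/14.8883 = 0.3640
Wq = ρ/(μ−λ) = 0.3640/(14.8883−5.4201) = 0.03845 hr
In minutes: 0.03845·60 = 2.307 min

Final: 2.307 min


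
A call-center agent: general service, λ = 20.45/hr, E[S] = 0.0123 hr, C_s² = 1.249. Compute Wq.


ρ = λ·E[S] = 20.45·0.0123 = 0.2515
E[S²] = E[S]²(1+C_s²) = 0.0123²·(1+1.249) = 0.0003403
Wq = λ·E[S²]/(2(1−ρ)) = 20.45·0.0003403/(2·0.7485) = 0.004648 hr

Final: 0.004648 hr


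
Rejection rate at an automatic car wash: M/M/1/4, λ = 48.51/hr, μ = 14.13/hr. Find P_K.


ρ = λ/μ = 48.51/14.13 = 3.4331
P_K = (1−ρ)ρ^K/(1−ρ^(K+1)) = (-2.4331·138.917338)/(1 − 476.920031)
= -338.002694/-475.920031 = 0.710209

Final: 0.710209


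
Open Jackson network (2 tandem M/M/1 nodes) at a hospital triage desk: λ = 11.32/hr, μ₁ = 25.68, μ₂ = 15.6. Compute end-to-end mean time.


Each node sees arrival rate λ = 11.32/hr (tandem ⇒ throughput preserved).
W₁ = 1/(μ₁−λ) = 1/(25.68−11.32) = 0.06964 hr
W₂ = 1/(μ₂−λ) = 1/(15.6−11.32) = 0.23364 hr
W_total = W₁ + W₂ = 0.06964 + 0.23364 = 0.30328 hr

Final: 0.30328 hr


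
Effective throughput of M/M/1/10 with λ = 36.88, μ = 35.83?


ρ = 1.0293; P_K = (1−ρ)ρ^10/(1−ρ^11) = 0.104597
λ_eff = λ(1 − P_K) = 36.88·(1 − 0.104597) = 36.88·0.895403 = 33.0225 /hr

Final: 33.0225 /hr


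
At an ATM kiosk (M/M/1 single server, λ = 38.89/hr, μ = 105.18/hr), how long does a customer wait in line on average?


ρ = 38.89/105.18 = 0.3697
Wq = ρ/(μ−λ) = 0.3697/(105.18 − 38.89) = 0.3697/66.29 = 0.005578 hr

Final: 0.005578 hr


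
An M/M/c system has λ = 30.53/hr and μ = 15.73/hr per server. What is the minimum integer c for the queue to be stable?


Stability requires cμ > λ ⇔ c > λ/μ.
λ/μ = 30.53/15.73 = 1.9409
Minimum integer c = ⌊1.9409⌋ + 1 = 2
Check: 2·15.73 = 31.46 > 30.53, while 1·15.73 = 15.73 ≤ 30.53

Final: 2 servers


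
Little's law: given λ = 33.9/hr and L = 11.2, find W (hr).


W = L/λ = 11.2/33.9 = 0.3304 hr

Final: 0.3304 hr


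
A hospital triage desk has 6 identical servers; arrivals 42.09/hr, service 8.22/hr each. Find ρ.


ρ = λ/(cμ) = 42.09/(6·8.22) = 42.09/49.32 = 0.8534

Final: 0.8534


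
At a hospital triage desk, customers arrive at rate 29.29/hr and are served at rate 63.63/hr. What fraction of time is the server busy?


ρ = λ/μ = 29.29/63.63 = 0.4603

Final: 0.4603


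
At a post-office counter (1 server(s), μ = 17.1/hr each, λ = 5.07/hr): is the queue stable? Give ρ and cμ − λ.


Total capacity cμ = 1·17.1 = 17.10/hr
ρ = λ/(cμ) = 5.07/17.10 = 0.2965
Stable ⇔ ρ < 1: YES
Spare capacity = cμ − λ = 17.10 − 5.07 = 12.03/hr

Final: ρ = 0.2965; stable; margin = 12.03/hr


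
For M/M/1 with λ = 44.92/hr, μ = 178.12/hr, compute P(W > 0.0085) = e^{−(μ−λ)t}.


W ~ Exponential(μ−λ) for M/M/1.
μ − λ = 178.12 − 44.92 = 133.2000
P(W > t) = e^{−(μ−λ)t} = e^{−1.1322} = 0.322323

Final: 0.322323


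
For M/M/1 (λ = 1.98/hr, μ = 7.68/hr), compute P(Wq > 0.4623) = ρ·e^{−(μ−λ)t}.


ρ = 1.98/7.68 = 0.2578
P(Wq > t) = ρ·e^{−(μ−λ)t} = 0.2578·e^{−2.6351}
= 0.2578·0.071711 = 0.018488

Final: 0.018488


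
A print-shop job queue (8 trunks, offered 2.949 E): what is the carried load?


B(8,2.949) = 0.007458 (Erlang-B)
Carried load = a(1 − B) = 2.949·(1 − 0.007458) = 2.949·0.992542 = 2.9270 E

Final: 2.9270 Erlangs


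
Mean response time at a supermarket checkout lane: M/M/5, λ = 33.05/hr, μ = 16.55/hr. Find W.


a = 1.9970; ρ = 0.3994; P₀ = 0.134743
Lq = P₀·a^c·ρ/(c!(1−ρ)²) = 0.03948
Wq = Lq/λ = 0.03948/33.05 = 0.001195 hr
W = Wq + 1/μ = 0.001195 + 0.06042 = 0.06162 hr

Final: 0.06162 hr


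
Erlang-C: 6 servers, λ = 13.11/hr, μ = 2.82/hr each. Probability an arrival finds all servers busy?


a = λ/μ = 4.6489; ρ = a/6 = 0.7748
P₀ = 0.007517 (from M/M/c formula)
C(c,a) = [a^c/(c!(1−ρ))]·P₀ = [10095.35279/(720·0.2252)]·0.007517
= 62.26792·0.007517 = 0.468081

Final: 0.468081


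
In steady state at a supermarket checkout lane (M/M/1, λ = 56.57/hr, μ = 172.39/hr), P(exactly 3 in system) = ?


ρ = 56.57/172.39 = 0.3282
P_n = (1−ρ)·ρ^n = (1 − 0.3282)·0.3282^3 = 0.6718·0.035336 = 0.023741

Final: 0.023741


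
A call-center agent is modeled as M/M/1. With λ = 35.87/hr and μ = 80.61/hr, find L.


ρ = λ/μ = 35.87/80.61 = 0.4450
L = ρ/(1−ρ) = 0.4450/(1 − 0.4450) = 0.4450/0.5550 = 0.8017

Final: 0.8017


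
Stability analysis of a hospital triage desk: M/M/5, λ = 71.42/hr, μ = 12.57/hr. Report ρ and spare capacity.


Total capacity cμ = 5·12.57 = 62.85/hr
ρ = λ/(cμ) = 71.42/62.85 = 1.1364
Stable ⇔ ρ < 1: NO
Spare capacity = cμ − λ = 62.85 − 71.42 = -8.57/hr

Final: ρ = 1.1364; unstable; margin = -8.57/hr


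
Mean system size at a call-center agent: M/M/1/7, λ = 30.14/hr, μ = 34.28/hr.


ρ = 30.14/34.28 = 0.8792
L = ρ[1 − (K+1)ρ^K + Kρ^(K+1)] / [(1−ρ)(1−ρ^(K+1))]
Numerator: 0.8792·(1 − 8·0.406179 + 7·0.357124) = 0.220196
Denominator: (0.1208)·(0.642876) = 0.077640
L = 0.220196/0.077640 = 2.8361

Final: 2.8361


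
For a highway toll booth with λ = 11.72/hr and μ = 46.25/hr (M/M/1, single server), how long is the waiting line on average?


ρ = 11.72/46.25 = 0.2534
Lq = ρ²/(1−ρ) = 0.06421/0.7466 = 0.08601

Final: 0.08601


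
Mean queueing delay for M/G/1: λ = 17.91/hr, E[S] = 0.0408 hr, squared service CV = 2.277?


ρ = λ·E[S] = 17.91·0.0408 = 0.7307
E[S²] = E[S]²(1+C_s²) = 0.0408²·(1+2.277) = 0.005455
Wq = λ·E[S²]/(2(1−ρ)) = 17.91·0.005455/(2·0.2693) = 0.18141 hr

Final: 0.18141 hr


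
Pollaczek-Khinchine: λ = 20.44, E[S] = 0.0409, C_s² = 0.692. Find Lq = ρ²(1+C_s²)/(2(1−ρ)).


ρ = λ·E[S] = 20.44·0.0409 = 0.8360
Lq = ρ²(1+C_s²)/(2(1−ρ)) = 0.6989·(1+0.692)/(2·0.1640)
= 0.6989·1.6920/0.3280 = 3.60516

Final: 3.60516


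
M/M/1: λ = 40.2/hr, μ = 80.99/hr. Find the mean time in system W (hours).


W = 1/(μ−λ) = 1/(80.99 − 40.2) = 1/40.79 = 0.02452 hr

Final: 0.02452 hr


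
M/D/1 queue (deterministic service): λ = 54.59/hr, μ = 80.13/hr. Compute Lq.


ρ = 54.59/80.13 = 0.6813
M/D/1: Lq = ρ²/(2(1−ρ)) = 0.4641/(2·0.3187) = 0.72808

Final: 0.72808


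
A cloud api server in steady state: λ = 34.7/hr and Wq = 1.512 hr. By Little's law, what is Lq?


Lq = λWq = 34.7·1.512 = 52.4664

Final: 52.4664


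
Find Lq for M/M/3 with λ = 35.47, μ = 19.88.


a = λ/μ = 1.7842; ρ = a/3 = 0.5947
P₀ = 0.148993
Lq = P₀·a^c·ρ / (c!·(1−ρ)²) = 0.148993·5.67982·0.5947/(6·0.16424)
= 0.51073

Final: 0.51073


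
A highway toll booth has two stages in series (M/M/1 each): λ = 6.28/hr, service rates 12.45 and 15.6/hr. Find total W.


Each node sees arrival rate λ = 6.28/hr (tandem ⇒ throughput preserved).
W₁ = 1/(μ₁−λ) = 1/(12.45−6.28) = 0.16207 hr
W₂ = 1/(μ₂−λ) = 1/(15.6−6.28) = 0.10730 hr
W_total = W₁ + W₂ = 0.16207 + 0.10730 = 0.26937 hr

Final: 0.26937 hr


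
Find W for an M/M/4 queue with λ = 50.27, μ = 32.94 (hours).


a = 1.5261; ρ = 0.3815; P₀ = 0.215126
Lq = P₀·a^c·ρ/(c!(1−ρ)²) = 0.04850
Wq = Lq/λ = 0.04850/50.27 = 0.0009647 hr
W = Wq + 1/μ = 0.0009647 + 0.03036 = 0.03132 hr

Final: 0.03132 hr


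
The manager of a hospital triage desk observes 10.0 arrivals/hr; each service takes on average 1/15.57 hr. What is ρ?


ρ = λ/μ = 10.0/15.57 = 0.6423

Final: 0.6423


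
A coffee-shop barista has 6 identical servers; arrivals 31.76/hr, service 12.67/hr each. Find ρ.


ρ = λ/(cμ) = 31.76/(6·12.67) = 31.76/76.02 = 0.4178

Final: 0.4178


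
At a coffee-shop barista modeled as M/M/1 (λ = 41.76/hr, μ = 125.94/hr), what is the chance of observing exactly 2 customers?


ρ = 41.76/125.94 = 0.3316
P_n = (1−ρ)·ρ^n = (1 − 0.3316)·0.3316^2 = 0.6684·0.109950 = 0.073492

Final: 0.073492


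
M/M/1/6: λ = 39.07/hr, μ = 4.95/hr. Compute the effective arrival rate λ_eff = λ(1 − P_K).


ρ = 7.8929; P_K = (1−ρ)ρ^6/(1−ρ^7) = 0.873305
λ_eff = λ(1 − P_K) = 39.07·(1 − 0.873305) = 39.07·0.126695 = 4.9500 /hr

Final: 4.9500 /hr


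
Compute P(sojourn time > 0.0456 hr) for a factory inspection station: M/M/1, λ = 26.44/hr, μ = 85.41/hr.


W ~ Exponential(μ−λ) for M/M/1.
μ − λ = 85.41 − 26.44 = 58.9700
P(W > t) = e^{−(μ−λ)t} = e^{−2.6890} = 0.067947

Final: 0.067947


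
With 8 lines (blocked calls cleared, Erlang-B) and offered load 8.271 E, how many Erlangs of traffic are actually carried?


B(8,8.271) = 0.250482 (Erlang-B)
Carried load = a(1 − B) = 8.271·(1 − 0.250482) = 8.271·0.749518 = 6.1993 E

Final: 6.1993 Erlangs


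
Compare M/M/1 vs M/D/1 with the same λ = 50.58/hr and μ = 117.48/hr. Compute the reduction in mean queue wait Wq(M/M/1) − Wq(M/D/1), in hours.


ρ = 50.58/117.48 = 0.4305
Wq(M/M/1) = ρ/(μ−λ) = 0.4305/66.90 = 0.006436 hr
Wq(M/D/1) = ρ/(2(μ−λ)) = 0.003218 hr
Savings = 0.006436 − 0.003218 = 0.003218 hr

Final: 0.003218 hr


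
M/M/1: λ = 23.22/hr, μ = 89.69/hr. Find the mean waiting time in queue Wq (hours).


ρ = 23.22/89.69 = 0.2589
Wq = ρ/(μ−λ) = 0.2589/(89.69 − 23.22) = 0.2589/66.47 = 0.003895 hr

Final: 0.003895 hr


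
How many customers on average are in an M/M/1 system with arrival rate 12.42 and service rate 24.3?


ρ = λ/μ = 12.42/24.3 = 0.5111
L = ρ/(1−ρ) = 0.5111/(1 − 0.5111) = 0.5111/0.4889 = 1.0455

Final: 1.0455


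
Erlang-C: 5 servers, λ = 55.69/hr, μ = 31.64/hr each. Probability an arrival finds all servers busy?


a = λ/μ = 1.7601; ρ = a/5 = 0.3520
P₀ = 0.171378 (from M/M/c formula)
C(c,a) = [a^c/(c!(1−ρ))]·P₀ = [16.89288/(120·0.6480)]·0.171378
= 0.21725·0.171378 = 0.037232

Final: 0.037232


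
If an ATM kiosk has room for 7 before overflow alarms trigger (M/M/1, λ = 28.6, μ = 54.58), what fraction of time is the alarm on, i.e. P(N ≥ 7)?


ρ = 28.6/54.58 = 0.5240
P(N ≥ n) = ρ^n = 0.5240^7 = 0.010847

Final: 0.010847


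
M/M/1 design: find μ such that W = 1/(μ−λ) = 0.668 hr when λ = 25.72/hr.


W = 1/(μ−λ) ⇒ μ − λ = 1/W = 1/0.668 = 1.4970
μ = λ + 1/W = 25.72 + 1.4970 = 27.2170 per hr

Final: 27.2170 /hr


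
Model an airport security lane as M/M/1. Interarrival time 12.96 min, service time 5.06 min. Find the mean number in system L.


λ = 60/12.96 = 4.6296 /hr
μ = 60/5.06 = 11.8577 /hr
ρ = λ/μ = 4.6296/11.8577 = 0.3904
L = ρ/(1−ρ) = 0.3904/0.6096 = 0.6405

Final: 0.6405


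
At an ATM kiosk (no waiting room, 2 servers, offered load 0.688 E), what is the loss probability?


B(c,a) = (a^c/c!) / Σ_{k=0}^{c} a^k/k!
a^2/2! = 0.236672
Σ terms (k=0..2): 1.00000 + 0.68800 + 0.23667 = 1.924672
B = 0.236672/1.924672 = 0.122967

Final: 0.122967


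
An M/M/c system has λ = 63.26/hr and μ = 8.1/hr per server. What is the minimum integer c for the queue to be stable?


Stability requires cμ > λ ⇔ c > λ/μ.
λ/μ = 63.26/8.1 = 7.8099
Minimum integer c = ⌊7.8099⌋ + 1 = 8
Check: 8·8.1 = 64.80 > 63.26, while 7·8.1 = 56.70 ≤ 63.26

Final: 8 servers


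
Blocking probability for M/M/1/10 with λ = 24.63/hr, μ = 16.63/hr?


ρ = λ/μ = 24.63/16.63 = 1.4811
P_K = (1−ρ)ρ^K/(1−ρ^(K+1)) = (-0.4811·50.783383)/(1 − 75.213152)
= -24.429769/-74.213152 = 0.329184

Final: 0.329184


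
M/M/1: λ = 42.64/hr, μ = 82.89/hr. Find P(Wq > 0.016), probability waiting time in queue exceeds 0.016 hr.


ρ = 42.64/82.89 = 0.5144
P(Wq > t) = ρ·e^{−(μ−λ)t} = 0.5144·e^{−0.6440}
= 0.5144·0.525187 = 0.270165

Final: 0.270165


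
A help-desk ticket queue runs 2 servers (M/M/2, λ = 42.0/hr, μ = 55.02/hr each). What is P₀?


a = λ/μ = 42.0/55.02 = 0.7634; ρ = a/c = 0.3817
Σ_{k=0}^{1} a^k/k! (terms k=0..1) = 1.00000 + 0.76336 = 1.76336
Tail: a^2/(2!(1−ρ)) = 0.58272/(2·0.6183) = 0.47121
P₀ = 1/(1.76336 + 0.47121) = 1/2.23457 = 0.447514

Final: 0.447514


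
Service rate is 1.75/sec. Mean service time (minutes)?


Mean service time = 1/μ = 1/1.75 second = 0.57143 second
In minutes: 0.57143 × 0.0166667 = 0.009524 min

Final: 0.009524 min


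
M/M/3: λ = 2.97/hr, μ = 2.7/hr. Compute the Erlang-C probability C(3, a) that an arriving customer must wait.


a = λ/μ = 1.1000; ρ = a/3 = 0.3667
P₀ = 0.327304 (from M/M/c formula)
C(c,a) = [a^c/(c!(1−ρ))]·P₀ = [1.33100/(6·0.6333)]·0.327304
= 0.35026·0.327304 = 0.114643

Final: 0.114643


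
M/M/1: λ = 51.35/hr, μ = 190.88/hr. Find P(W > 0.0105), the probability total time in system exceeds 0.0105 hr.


W ~ Exponential(μ−λ) for M/M/1.
μ − λ = 190.88 − 51.35 = 139.5300
P(W > t) = e^{−(μ−λ)t} = e^{−1.4651} = 0.231063

Final: 0.231063


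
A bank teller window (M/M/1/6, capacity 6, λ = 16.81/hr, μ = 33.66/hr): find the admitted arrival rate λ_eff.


ρ = 0.4994; P_K = (1−ρ)ρ^6/(1−ρ^7) = 0.007827
λ_eff = λ(1 − P_K) = 16.81·(1 − 0.007827) = 16.81·0.992173 = 16.6784 /hr

Final: 16.6784 /hr


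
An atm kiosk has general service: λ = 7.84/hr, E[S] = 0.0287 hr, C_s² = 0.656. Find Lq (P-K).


ρ = λ·E[S] = 7.84·0.0287 = 0.2250
Lq = ρ²(1+C_s²)/(2(1−ρ)) = 0.05063·(1+0.656)/(2·0.7750)
= 0.05063·1.6560/1.5500 = 0.05409

Final: 0.05409


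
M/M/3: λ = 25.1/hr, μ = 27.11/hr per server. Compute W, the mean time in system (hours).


a = 0.9259; ρ = 0.3086; P₀ = 0.392806
Lq = P₀·a^c·ρ/(c!(1−ρ)²) = 0.03355
Wq = Lq/λ = 0.03355/25.1 = 0.001337 hr
W = Wq + 1/μ = 0.001337 + 0.03689 = 0.03822 hr

Final: 0.03822 hr


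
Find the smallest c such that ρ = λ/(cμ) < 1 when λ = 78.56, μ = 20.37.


Stability requires cμ > λ ⇔ c > λ/μ.
λ/μ = 78.56/20.37 = 3.8567
Minimum integer c = ⌊3.8567⌋ + 1 = 4
Check: 4·20.37 = 81.48 > 78.56, while 3·20.37 = 61.11 ≤ 78.56

Final: 4 servers


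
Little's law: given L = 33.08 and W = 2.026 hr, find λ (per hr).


λ = L/W = 33.08/2.026 = 16.3277 /hr

Final: 16.3277 /hr


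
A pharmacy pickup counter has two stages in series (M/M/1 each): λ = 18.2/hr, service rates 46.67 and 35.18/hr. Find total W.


Each node sees arrival rate λ = 18.2/hr (tandem ⇒ throughput preserved).
W₁ = 1/(μ₁−λ) = 1/(46.67−18.2) = 0.03512 hr
W₂ = 1/(μ₂−λ) = 1/(35.18−18.2) = 0.05889 hr
W_total = W₁ + W₂ = 0.03512 + 0.05889 = 0.09402 hr

Final: 0.09402 hr


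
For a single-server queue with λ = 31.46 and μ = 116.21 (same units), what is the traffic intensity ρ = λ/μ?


ρ = λ/μ = 31.46/116.21 = 0.2707

Final: 0.2707


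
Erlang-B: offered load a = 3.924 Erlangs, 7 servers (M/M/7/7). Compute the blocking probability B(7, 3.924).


B(c,a) = (a^c/c!) / Σ_{k=0}^{c} a^k/k!
a^7/7! = 2.842317
Σ terms (k=0..7): 1.00000 + 3.92400 + 7.69889 + 10.07015 + 9.87881 + 7.75289 + 5.07039 + 2.84232 = 48.237447
B = 2.842317/48.237447 = 0.058923

Final: 0.058923


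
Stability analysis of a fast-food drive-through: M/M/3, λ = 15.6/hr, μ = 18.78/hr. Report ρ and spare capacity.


Total capacity cμ = 3·18.78 = 56.34/hr
ρ = λ/(cμ) = 15.6/56.34 = 0.2769
Stable ⇔ ρ < 1: YES
Spare capacity = cμ − λ = 56.34 − 15.6 = 40.74/hr

Final: ρ = 0.2769; stable; margin = 40.74/hr


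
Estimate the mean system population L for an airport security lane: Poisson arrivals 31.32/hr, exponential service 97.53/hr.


ρ = λ/μ = 31.32/97.53 = 0.3211
L = ρ/(1−ρ) = 0.3211/(1 − 0.3211) = 0.3211/0.6789 = 0.4730

Final: 0.4730


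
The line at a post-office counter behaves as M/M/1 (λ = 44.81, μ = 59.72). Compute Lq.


ρ = 44.81/59.72 = 0.7503
Lq = ρ²/(1−ρ) = 0.5630/0.2497 = 2.2550

Final: 2.2550


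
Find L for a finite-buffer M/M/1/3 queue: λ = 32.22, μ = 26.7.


ρ = 32.22/26.7 = 1.2067
L = ρ[1 − (K+1)ρ^K + Kρ^(K+1)] / [(1−ρ)(1−ρ^(K+1))]
Numerator: 1.2067·(1 − 4·1.757288 + 3·2.120592) = 0.401393
Denominator: (-0.2067)·(-1.120592) = 0.231673
L = 0.401393/0.231673 = 1.7326

Final: 1.7326


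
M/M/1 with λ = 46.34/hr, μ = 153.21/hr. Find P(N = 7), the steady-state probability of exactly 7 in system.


ρ = 46.34/153.21 = 0.3025
P_n = (1−ρ)·ρ^n = (1 − 0.3025)·0.3025^7 = 0.6975·0.0002316 = 0.0001615

Final: 0.0001615


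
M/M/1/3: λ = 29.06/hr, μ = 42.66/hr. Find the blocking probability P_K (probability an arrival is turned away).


ρ = λ/μ = 29.06/42.66 = 0.6812
P_K = (1−ρ)ρ^K/(1−ρ^(K+1)) = (0.3188·0.316100)/(1 − 0.215327)
= 0.100773/0.784673 = 0.128426

Final: 0.128426


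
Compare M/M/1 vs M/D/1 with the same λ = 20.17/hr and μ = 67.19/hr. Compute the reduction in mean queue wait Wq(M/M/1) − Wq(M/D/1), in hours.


ρ = 20.17/67.19 = 0.3002
Wq(M/M/1) = ρ/(μ−λ) = 0.3002/47.02 = 0.006384 hr
Wq(M/D/1) = ρ/(2(μ−λ)) = 0.003192 hr
Savings = 0.006384 − 0.003192 = 0.003192 hr

Final: 0.003192 hr


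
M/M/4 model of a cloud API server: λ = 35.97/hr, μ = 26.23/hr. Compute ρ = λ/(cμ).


ρ = λ/(cμ) = 35.97/(4·26.23) = 35.97/104.92 = 0.3428

Final: 0.3428


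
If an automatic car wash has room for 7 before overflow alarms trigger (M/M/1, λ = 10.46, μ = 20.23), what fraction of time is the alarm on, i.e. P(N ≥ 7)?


ρ = 10.46/20.23 = 0.5171
P(N ≥ n) = ρ^n = 0.5171^7 = 0.009880

Final: 0.009880


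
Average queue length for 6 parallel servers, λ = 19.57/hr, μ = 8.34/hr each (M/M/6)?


a = λ/μ = 2.3465; ρ = a/6 = 0.3911
P₀ = 0.095330
Lq = P₀·a^c·ρ / (c!·(1−ρ)²) = 0.095330·166.93548·0.3911/(720·0.37077)
= 0.02331

Final: 0.02331


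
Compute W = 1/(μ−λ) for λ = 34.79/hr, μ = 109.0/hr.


W = 1/(μ−λ) = 1/(109.0 − 34.79) = 1/74.21 = 0.01348 hr

Final: 0.01348 hr


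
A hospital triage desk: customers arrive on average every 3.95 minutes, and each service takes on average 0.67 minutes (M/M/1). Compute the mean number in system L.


λ = 60/3.95 = 15.1899 /hr
μ = 60/0.67 = 89.5522 /hr
ρ = λ/μ = 15.1899/89.5522 = 0.1696
L = ρ/(1−ρ) = 0.1696/0.8304 = 0.2043

Final: 0.2043


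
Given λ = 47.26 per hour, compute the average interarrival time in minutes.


Mean interarrival time = 1/λ = 1/47.26 hour = 0.02116 hour
In minutes: 0.02116 × 60 = 1.2696 min

Final: 1.2696 min


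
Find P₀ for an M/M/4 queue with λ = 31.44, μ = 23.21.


a = λ/μ = 31.44/23.21 = 1.3546; ρ = a/c = 0.3386
Σ_{k=0}^{3} a^k/k! (terms k=0..3) = 1.00000 + 1.35459 + 0.91746 + 0.41426 = 3.68630
Tail: a^4/(4!(1−ρ)) = 3.36690/(24·0.6614) = 0.21212
P₀ = 1/(3.68630 + 0.21212) = 1/3.89842 = 0.256514

Final: 0.256514


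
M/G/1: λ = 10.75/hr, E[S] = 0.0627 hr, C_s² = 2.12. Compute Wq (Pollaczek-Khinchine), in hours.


ρ = λ·E[S] = 10.75·0.0627 = 0.6740
E[S²] = E[S]²(1+C_s²) = 0.0627²·(1+2.12) = 0.012266
Wq = λ·E[S²]/(2(1−ρ)) = 10.75·0.012266/(2·0.3260) = 0.20225 hr

Final: 0.20225 hr


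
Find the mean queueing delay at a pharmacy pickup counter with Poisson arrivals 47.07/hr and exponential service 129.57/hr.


ρ = 47.07/129.57 = 0.3633
Wq = ρ/(μ−λ) = 0.3633/(129.57 − 47.07) = 0.3633/82.50 = 0.004403 hr

Final: 0.004403 hr


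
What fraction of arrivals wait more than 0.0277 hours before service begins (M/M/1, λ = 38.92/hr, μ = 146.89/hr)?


ρ = 38.92/146.89 = 0.2650
P(Wq > t) = ρ·e^{−(μ−λ)t} = 0.2650·e^{−2.9908}
= 0.2650·0.050249 = 0.013314

Final: 0.013314


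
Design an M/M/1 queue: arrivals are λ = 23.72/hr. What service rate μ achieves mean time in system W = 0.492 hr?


W = 1/(μ−λ) ⇒ μ − λ = 1/W = 1/0.492 = 2.0325
μ = λ + 1/W = 23.72 + 2.0325 = 25.7525 per hr

Final: 25.7525 /hr


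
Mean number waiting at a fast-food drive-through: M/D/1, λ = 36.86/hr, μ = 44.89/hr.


ρ = 36.86/44.89 = 0.8211
M/D/1: Lq = ρ²/(2(1−ρ)) = 0.6742/(2·0.1789) = 1.88458

Final: 1.88458


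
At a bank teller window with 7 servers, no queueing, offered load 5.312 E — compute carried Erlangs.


B(7,5.312) = 0.140359 (Erlang-B)
Carried load = a(1 − B) = 5.312·(1 − 0.140359) = 5.312·0.859641 = 4.5664 E

Final: 4.5664 Erlangs


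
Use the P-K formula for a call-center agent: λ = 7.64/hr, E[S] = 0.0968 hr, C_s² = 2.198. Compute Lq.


ρ = λ·E[S] = 7.64·0.0968 = 0.7396
Lq = ρ²(1+C_s²)/(2(1−ρ)) = 0.5469·(1+2.198)/(2·0.2604)
= 0.5469·3.1980/0.5209 = 3.35788

Final: 3.35788


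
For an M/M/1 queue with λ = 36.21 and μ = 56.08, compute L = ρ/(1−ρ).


ρ = λ/μ = 36.21/56.08 = 0.6457
L = ρ/(1−ρ) = 0.6457/(1 − 0.6457) = 0.6457/0.3543 = 1.8223

Final: 1.8223


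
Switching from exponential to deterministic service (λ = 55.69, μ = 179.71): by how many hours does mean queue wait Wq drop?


ρ = 55.69/179.71 = 0.3099
Wq(M/M/1) = ρ/(μ−λ) = 0.3099/124.02 = 0.002499 hr
Wq(M/D/1) = ρ/(2(μ−λ)) = 0.001249 hr
Savings = 0.002499 − 0.001249 = 0.001249 hr

Final: 0.001249 hr


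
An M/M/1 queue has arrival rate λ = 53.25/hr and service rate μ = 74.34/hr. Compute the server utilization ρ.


ρ = λ/μ = 53.25/74.34 = 0.7163

Final: 0.7163


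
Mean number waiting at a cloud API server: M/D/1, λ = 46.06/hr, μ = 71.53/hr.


ρ = 46.06/71.53 = 0.6439
M/D/1: Lq = ρ²/(2(1−ρ)) = 0.4146/(2·0.3561) = 0.58224

Final: 0.58224


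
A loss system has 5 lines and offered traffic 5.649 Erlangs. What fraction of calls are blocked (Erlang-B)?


B(c,a) = (a^c/c!) / Σ_{k=0}^{c} a^k/k!
a^5/5! = 47.937638
Σ terms (k=0..5): 1.00000 + 5.64900 + 15.95560 + 30.04440 + 42.43020 + 47.93764 = 143.016832
B = 47.937638/143.016832 = 0.335189

Final: 0.335189


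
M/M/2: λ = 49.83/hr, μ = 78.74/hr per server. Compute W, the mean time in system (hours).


a = 0.6328; ρ = 0.3164; P₀ = 0.519271
Lq = P₀·a^c·ρ/(c!(1−ρ)²) = 0.07041
Wq = Lq/λ = 0.07041/49.83 = 0.001413 hr
W = Wq + 1/μ = 0.001413 + 0.01270 = 0.01411 hr

Final: 0.01411 hr


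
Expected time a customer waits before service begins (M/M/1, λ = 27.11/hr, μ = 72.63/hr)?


ρ = 27.11/72.63 = 0.3733
Wq = ρ/(μ−λ) = 0.3733/(72.63 − 27.11) = 0.3733/45.52 = 0.008200 hr

Final: 0.008200 hr


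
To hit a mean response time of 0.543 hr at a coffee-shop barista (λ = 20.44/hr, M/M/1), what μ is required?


W = 1/(μ−λ) ⇒ μ − λ = 1/W = 1/0.543 = 1.8416
μ = λ + 1/W = 20.44 + 1.8416 = 22.2816 per hr

Final: 22.2816 /hr


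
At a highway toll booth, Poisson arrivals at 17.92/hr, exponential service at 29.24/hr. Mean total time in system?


W = 1/(μ−λ) = 1/(29.24 − 17.92) = 1/11.32 = 0.08834 hr

Final: 0.08834 hr


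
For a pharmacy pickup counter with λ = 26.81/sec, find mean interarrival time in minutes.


Mean interarrival time = 1/λ = 1/26.81 second = 0.03730 second
In minutes: 0.03730 × 0.0166667 = 0.0006217 min

Final: 0.0006217 min


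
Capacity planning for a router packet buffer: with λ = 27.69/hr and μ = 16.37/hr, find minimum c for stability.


Stability requires cμ > λ ⇔ c > λ/μ.
λ/μ = 27.69/16.37 = 1.6915
Minimum integer c = ⌊1.6915⌋ + 1 = 2
Check: 2·16.37 = 32.74 > 27.69, while 1·16.37 = 16.37 ≤ 27.69

Final: 2 servers


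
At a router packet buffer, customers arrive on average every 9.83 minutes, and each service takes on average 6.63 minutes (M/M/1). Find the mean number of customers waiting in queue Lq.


λ = 60/9.83 = 6.1038 /hr
μ = 60/6.63 = 9.0498 /hr
ρ = λ/μ = 6.1038/9.0498 = 0.6745
Lq = ρ²/(1−ρ) = 0.4549/0.3255 = 1.3974

Final: 1.3974


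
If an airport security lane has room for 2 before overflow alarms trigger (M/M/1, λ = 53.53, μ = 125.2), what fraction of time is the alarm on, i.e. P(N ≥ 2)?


ρ = 53.53/125.2 = 0.4276
P(N ≥ n) = ρ^n = 0.4276^2 = 0.182804

Final: 0.182804


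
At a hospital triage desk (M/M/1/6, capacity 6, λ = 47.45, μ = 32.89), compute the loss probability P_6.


ρ = λ/μ = 47.45/32.89 = 1.4427
P_K = (1−ρ)ρ^K/(1−ρ^(K+1)) = (-0.4427·9.016418)/(1 − 13.007876)
= -3.991458/-12.007876 = 0.332403

Final: 0.332403


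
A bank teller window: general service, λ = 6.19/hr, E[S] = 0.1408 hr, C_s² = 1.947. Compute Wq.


ρ = λ·E[S] = 6.19·0.1408 = 0.8716
E[S²] = E[S]²(1+C_s²) = 0.1408²·(1+1.947) = 0.058423
Wq = λ·E[S²]/(2(1−ρ)) = 6.19·0.058423/(2·0.1284) = 1.40773 hr

Final: 1.40773 hr


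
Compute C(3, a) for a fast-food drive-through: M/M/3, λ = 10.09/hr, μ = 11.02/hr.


a = λ/μ = 0.9156; ρ = a/3 = 0.3052
P₀ = 0.396998 (from M/M/c formula)
C(c,a) = [a^c/(c!(1−ρ))]·P₀ = [0.76759/(6·0.6948)]·0.396998
= 0.18413·0.396998 = 0.073098

Final: 0.073098


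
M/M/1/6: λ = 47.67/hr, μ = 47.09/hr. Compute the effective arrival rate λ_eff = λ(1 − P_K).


ρ = 1.0123; P_K = (1−ρ)ρ^6/(1−ρ^7) = 0.148157
λ_eff = λ(1 − P_K) = 47.67·(1 − 0.148157) = 47.67·0.851843 = 40.6074 /hr

Final: 40.6074 /hr


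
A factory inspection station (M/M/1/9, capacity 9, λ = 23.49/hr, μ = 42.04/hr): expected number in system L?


ρ = 23.49/42.04 = 0.5588
L = ρ[1 − (K+1)ρ^K + Kρ^(K+1)] / [(1−ρ)(1−ρ^(K+1))]
Numerator: 0.5588·(1 − 10·0.005309 + 9·0.002966) = 0.544008
Denominator: (0.4412)·(0.997034) = 0.439938
L = 0.544008/0.439938 = 1.2366

Final: 1.2366


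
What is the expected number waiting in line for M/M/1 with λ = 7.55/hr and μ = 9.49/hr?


ρ = 7.55/9.49 = 0.7956
Lq = ρ²/(1−ρ) = 0.6329/0.2044 = 3.0962

Final: 3.0962


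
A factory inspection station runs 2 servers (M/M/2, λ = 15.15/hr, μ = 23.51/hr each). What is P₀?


a = λ/μ = 15.15/23.51 = 0.6444; ρ = a/c = 0.3222
Σ_{k=0}^{1} a^k/k! (terms k=0..1) = 1.00000 + 0.64441 = 1.64441
Tail: a^2/(2!(1−ρ)) = 0.41526/(2·0.6778) = 0.30633
P₀ = 1/(1.64441 + 0.30633) = 1/1.95074 = 0.512627

Final: 0.512627


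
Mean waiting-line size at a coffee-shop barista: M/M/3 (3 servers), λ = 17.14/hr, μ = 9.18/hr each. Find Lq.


a = λ/μ = 1.8671; ρ = a/3 = 0.6224
P₀ = 0.133640
Lq = P₀·a^c·ρ / (c!·(1−ρ)²) = 0.133640·6.50885·0.6224/(6·0.14261)
= 0.63270

Final: 0.63270


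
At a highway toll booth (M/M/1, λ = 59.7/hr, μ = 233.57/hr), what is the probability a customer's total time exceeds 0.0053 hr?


W ~ Exponential(μ−λ) for M/M/1.
μ − λ = 233.57 − 59.7 = 173.8700
P(W > t) = e^{−(μ−λ)t} = e^{−0.9215} = 0.397917

Final: 0.397917


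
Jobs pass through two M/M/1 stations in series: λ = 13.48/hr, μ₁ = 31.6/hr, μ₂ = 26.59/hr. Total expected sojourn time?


Each node sees arrival rate λ = 13.48/hr (tandem ⇒ throughput preserved).
W₁ = 1/(μ₁−λ) = 1/(31.6−13.48) = 0.05519 hr
W₂ = 1/(μ₂−λ) = 1/(26.59−13.48) = 0.07628 hr
W_total = W₁ + W₂ = 0.05519 + 0.07628 = 0.13147 hr

Final: 0.13147 hr


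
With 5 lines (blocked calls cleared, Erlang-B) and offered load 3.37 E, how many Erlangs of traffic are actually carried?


B(5,3.37) = 0.142473 (Erlang-B)
Carried load = a(1 − B) = 3.37·(1 − 0.142473) = 3.37·0.857527 = 2.8899 E

Final: 2.8899 Erlangs


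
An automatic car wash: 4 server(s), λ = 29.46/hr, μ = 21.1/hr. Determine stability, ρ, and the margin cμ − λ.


Total capacity cμ = 4·21.1 = 84.40/hr
ρ = λ/(cμ) = 29.46/84.40 = 0.3491
Stable ⇔ ρ < 1: YES
Spare capacity = cμ − λ = 84.40 − 29.46 = 54.94/hr

Final: ρ = 0.3491; stable; margin = 54.94/hr


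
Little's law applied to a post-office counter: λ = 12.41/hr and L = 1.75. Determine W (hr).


W = L/λ = 1.75/12.41 = 0.1410 hr

Final: 0.1410 hr


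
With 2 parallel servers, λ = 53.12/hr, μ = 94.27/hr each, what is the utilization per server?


ρ = λ/(cμ) = 53.12/(2·94.27) = 53.12/188.54 = 0.2817

Final: 0.2817


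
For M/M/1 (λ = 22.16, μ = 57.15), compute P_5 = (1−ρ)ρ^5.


ρ = 22.16/57.15 = 0.3878
P_n = (1−ρ)·ρ^n = (1 − 0.3878)·0.3878^5 = 0.6122·0.008765 = 0.005367

Final: 0.005367


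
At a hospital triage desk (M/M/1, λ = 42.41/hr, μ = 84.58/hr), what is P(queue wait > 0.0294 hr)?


ρ = 42.41/84.58 = 0.5014
P(Wq > t) = ρ·e^{−(μ−λ)t} = 0.5014·e^{−1.2398}
= 0.5014·0.289443 = 0.145132

Final: 0.145132


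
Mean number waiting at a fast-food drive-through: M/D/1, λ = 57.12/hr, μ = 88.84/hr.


ρ = 57.12/88.84 = 0.6430
M/D/1: Lq = ρ²/(2(1−ρ)) = 0.4134/(2·0.3570) = 0.57890

Final: 0.57890


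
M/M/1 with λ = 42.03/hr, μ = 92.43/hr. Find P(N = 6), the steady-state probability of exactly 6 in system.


ρ = 42.03/92.43 = 0.4547
P_n = (1−ρ)·ρ^n = (1 − 0.4547)·0.4547^6 = 0.5453·0.008841 = 0.004821

Final: 0.004821


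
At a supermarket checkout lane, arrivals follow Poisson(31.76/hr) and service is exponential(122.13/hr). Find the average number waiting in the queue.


ρ = 31.76/122.13 = 0.2601
Lq = ρ²/(1−ρ) = 0.06763/0.7399 = 0.09139

Final: 0.09139


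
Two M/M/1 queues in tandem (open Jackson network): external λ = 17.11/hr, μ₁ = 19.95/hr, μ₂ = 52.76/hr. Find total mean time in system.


Each node sees arrival rate λ = 17.11/hr (tandem ⇒ throughput preserved).
W₁ = 1/(μ₁−λ) = 1/(19.95−17.11) = 0.35211 hr
W₂ = 1/(μ₂−λ) = 1/(52.76−17.11) = 0.02805 hr
W_total = W₁ + W₂ = 0.35211 + 0.02805 = 0.38016 hr

Final: 0.38016 hr


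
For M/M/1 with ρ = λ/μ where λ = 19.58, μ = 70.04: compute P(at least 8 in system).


ρ = 19.58/70.04 = 0.2796
P(N ≥ n) = ρ^n = 0.2796^8 = 0.00003730

Final: 0.00003730


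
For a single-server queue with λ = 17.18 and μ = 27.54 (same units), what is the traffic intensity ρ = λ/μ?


ρ = λ/μ = 17.18/27.54 = 0.6238

Final: 0.6238


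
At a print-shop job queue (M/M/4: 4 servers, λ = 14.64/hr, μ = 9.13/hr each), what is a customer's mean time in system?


a = 1.6035; ρ = 0.4009; P₀ = 0.198568
Lq = P₀·a^c·ρ/(c!(1−ρ)²) = 0.06109
Wq = Lq/λ = 0.06109/14.64 = 0.004173 hr
W = Wq + 1/μ = 0.004173 + 0.10953 = 0.11370 hr

Final: 0.11370 hr


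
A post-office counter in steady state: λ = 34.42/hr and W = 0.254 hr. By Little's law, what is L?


L = λW = 34.42·0.254 = 8.7427

Final: 8.7427


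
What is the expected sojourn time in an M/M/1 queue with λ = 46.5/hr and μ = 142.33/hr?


W = 1/(μ−λ) = 1/(142.33 − 46.5) = 1/95.83 = 0.01044 hr

Final: 0.01044 hr


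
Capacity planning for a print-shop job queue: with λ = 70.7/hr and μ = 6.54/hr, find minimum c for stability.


Stability requires cμ > λ ⇔ c > λ/μ.
λ/μ = 70.7/6.54 = 10.8104
Minimum integer c = ⌊10.8104⌋ + 1 = 11
Check: 11·6.54 = 71.94 > 70.7, while 10·6.54 = 65.40 ≤ 70.7

Final: 11 servers


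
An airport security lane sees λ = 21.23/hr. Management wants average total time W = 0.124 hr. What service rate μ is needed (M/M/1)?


W = 1/(μ−λ) ⇒ μ − λ = 1/W = 1/0.124 = 8.0645
μ = λ + 1/W = 21.23 + 8.0645 = 29.2945 per hr

Final: 29.2945 /hr
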